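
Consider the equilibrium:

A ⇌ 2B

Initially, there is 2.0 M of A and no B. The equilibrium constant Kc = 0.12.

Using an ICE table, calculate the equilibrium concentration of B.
[B] = 0.461 M

ICE: [A] = 2.0 − x, [B] = 2x.
Kc = (2x)²/(2.0 − x) = 0.12 ⇒ 4x² + 0.12x − 0.24 = 0.
x = (−0.12 + √(0.12² + 4·4·0.24))/(2·4) = (−0.12 + √3.8544)/8 = 0.23041.
[B] = 2x = 0.461 M.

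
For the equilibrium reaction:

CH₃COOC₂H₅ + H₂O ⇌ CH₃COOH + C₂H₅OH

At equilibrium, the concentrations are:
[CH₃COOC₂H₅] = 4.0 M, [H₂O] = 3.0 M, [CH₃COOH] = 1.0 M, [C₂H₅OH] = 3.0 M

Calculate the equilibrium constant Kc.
K_c = 0.2500

Kc = ([CH₃COOH] × [C₂H₅OH]) / ([CH₃COOC₂H₅] × [H₂O])
   = ((1.0)·(3.0)) / ((4.0)·(3.0))
   = 3 / 12 = 0.2500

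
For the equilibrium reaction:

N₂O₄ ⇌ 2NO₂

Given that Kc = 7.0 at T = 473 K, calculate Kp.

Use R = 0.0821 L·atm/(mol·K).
K_p = 271.8331

Δn = (moles gaseous products) − (moles gaseous reactants) = 1
T = 473 K; RT = 0.0821 × 473 = 38.8333
Kp = Kc·(RT)^Δn = 7.0 × (38.8333)^1 = 7.0 × 38.8333 = 271.8331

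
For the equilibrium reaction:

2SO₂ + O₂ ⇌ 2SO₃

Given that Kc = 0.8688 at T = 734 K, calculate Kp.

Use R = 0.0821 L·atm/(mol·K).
K_p = 0.0144

Δn = (moles gaseous products) − (moles gaseous reactants) = -1
T = 734 K; RT = 0.0821 × 734 = 60.2614
Kp = Kc·(RT)^Δn = 0.8688 × (60.2614)^-1 = 0.8688 × 0.0165944 = 0.0144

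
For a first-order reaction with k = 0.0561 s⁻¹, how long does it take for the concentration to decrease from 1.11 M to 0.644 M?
9.70 s

From ln[A] = ln[A]₀ - k·t: t = ln([A]₀/[A])/k = ln(1.11/0.644)/0.0561 = ln(1.7236)/0.0561 = 0.5444/0.0561 = 9.70 s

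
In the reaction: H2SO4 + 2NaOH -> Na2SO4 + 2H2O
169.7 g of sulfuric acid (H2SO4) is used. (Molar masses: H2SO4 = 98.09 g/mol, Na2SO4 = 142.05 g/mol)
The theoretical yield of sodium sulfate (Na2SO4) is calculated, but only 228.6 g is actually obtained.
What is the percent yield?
Moles of H2SO4 = 169.7 g ÷ 98.09 g/mol = 1.73004 mol
Mole ratio: 1 mol Na2SO4 / 1 mol H2SO4
Moles of Na2SO4 = 1.73004 × (1/1) = 1.73004 mol
Theoretical yield = 1.73004 mol × 142.05 g/mol = 245.75 g
Actual yield = 228.6 g
Percent yield = (228.6 / 245.75) × 100% = 93.0%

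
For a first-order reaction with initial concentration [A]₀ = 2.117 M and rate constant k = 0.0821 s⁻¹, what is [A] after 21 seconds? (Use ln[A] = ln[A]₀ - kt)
0.3775 M

ln[A] = ln[A]₀ - k·t = ln(2.117) - (0.0821)·(21) = 0.7500 - 1.7241 = -0.9741
[A] = e^(-0.9741) = 0.3775 M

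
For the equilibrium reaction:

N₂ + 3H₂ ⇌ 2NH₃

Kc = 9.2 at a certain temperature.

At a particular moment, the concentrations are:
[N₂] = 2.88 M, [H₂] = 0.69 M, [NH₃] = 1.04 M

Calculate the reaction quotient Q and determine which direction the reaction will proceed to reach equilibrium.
Q = 1.143, Q < K, reaction proceeds forward (toward products)

Q = ([NH₃]^2) / ([N₂] × [H₂]^3)
  = ((1.04)^2) / ((2.88)·(0.69)^3) = 1.0816/0.94611 = 1.143
Since Q = 1.143 < Kc = 9.2, the reaction proceeds forward (toward products) to reach equilibrium.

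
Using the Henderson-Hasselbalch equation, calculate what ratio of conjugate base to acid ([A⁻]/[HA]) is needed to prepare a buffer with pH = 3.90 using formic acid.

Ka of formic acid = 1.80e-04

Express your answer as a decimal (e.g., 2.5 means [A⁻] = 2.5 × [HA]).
[A⁻]/[HA] = 1.430

pKa = −log(1.80e-04) = 3.7447. pH = pKa + log([A⁻]/[HA]). 3.90 = 3.7447 + log(ratio). log(ratio) = 3.90 − 3.7447 = 0.1553. ratio = 10^(0.1553) = 1.430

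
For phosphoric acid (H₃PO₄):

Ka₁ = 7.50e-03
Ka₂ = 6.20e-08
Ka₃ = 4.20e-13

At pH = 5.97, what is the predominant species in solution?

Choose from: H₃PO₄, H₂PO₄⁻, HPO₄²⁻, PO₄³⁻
H₂PO₄⁻

pKa1 = 2.12, pKa2 = 7.21, pKa3 = 12.38. Each pKa is the crossover between adjacent species; pH = 5.97 lies in the region where H₂PO₄⁻ predominates.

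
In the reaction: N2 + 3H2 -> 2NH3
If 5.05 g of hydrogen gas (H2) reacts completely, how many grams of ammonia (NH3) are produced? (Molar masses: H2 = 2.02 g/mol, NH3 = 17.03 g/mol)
Moles of H2 = 5.05 g ÷ 2.02 g/mol = 2.5 mol
Mole ratio: 2 mol NH3 / 3 mol H2
Moles of NH3 = 2.5 × (2/3) = 1.66667 mol
Mass of NH3 = 1.66667 mol × 17.03 g/mol = 28.38 g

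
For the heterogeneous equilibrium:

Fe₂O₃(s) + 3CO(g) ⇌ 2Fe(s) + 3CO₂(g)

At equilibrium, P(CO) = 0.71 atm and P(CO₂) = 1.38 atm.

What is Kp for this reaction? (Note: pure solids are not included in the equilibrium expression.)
K_p = 7.343

Solids (Fe₂O₃, Fe) are excluded.
Kp = P(CO₂)³/P(CO)³ = (1.38)³/(0.71)³ = 2.628/0.3579 = 7.343.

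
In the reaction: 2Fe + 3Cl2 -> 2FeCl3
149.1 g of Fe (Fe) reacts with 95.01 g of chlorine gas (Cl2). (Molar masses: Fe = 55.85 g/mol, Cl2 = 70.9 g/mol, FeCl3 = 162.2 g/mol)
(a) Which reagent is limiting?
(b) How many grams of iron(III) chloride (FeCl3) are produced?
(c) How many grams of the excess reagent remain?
(a) Cl2, (b) 144.9 g, (c) 99.21 g

Moles of Fe = 149.1 g ÷ 55.85 g/mol = 2.66965 mol
Moles of Cl2 = 95.01 g ÷ 70.9 g/mol = 1.34006 mol
Moles ÷ coefficient: Fe: 2.66965/2 = 1.335, Cl2: 1.34006/3 = 0.4467
(a) Cl2 has the smaller value, so Cl2 is the limiting reagent.
(b) Moles of FeCl3 = 1.34006 mol Cl2 × (2/3) = 0.893371 mol; mass = 0.893371 mol × 162.2 g/mol = 144.9 g
(c) Fe consumed = 1.34006 × (2/3) = 0.893371 mol; remaining = 2.66965 − 0.893371 = 1.77628 mol; mass = 1.77628 mol × 55.85 g/mol = 99.21 g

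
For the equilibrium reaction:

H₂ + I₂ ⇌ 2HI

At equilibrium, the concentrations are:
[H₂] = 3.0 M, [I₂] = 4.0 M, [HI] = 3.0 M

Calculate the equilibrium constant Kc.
K_c = 0.7500

Kc = ([HI]^2) / ([H₂] × [I₂])
   = ((3.0)^2) / ((3.0)·(4.0))
   = 9 / 12 = 0.7500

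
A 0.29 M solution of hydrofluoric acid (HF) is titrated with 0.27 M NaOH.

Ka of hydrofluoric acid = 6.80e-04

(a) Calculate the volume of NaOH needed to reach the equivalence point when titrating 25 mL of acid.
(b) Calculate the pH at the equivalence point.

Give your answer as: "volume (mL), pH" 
V = 26.9 mL, pH = 8.16

(a) At equivalence: moles acid = moles base.
moles acid = 0.29 × 0.025 = 0.00725 mol; V_NaOH = 0.00725/0.27 = 0.02685 L = 26.9 mL.
(b) At equivalence, all acid → conjugate base A⁻ at [A⁻] = 0.00725/0.05185 = 0.1398 M.
Kb = Kw/Ka = 1.0e-14/6.80e-04 = 1.471e-11; [OH⁻] = √(Kb·[A⁻]) = 1.434e-06; pOH = 5.84; pH = 14 − pOH = 8.16.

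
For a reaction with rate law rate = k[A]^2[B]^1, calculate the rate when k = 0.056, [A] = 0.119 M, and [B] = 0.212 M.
0.0001681 M/s

rate = k·[A]^2·[B]^1 = 0.056·(0.119)^2·(0.212)^1 = 0.056·0.014161·0.212 = 0.0001681 M/s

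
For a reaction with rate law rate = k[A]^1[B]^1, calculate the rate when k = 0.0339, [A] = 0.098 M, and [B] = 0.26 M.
0.0008638 M/s

rate = k·[A]^1·[B]^1 = 0.0339·(0.098)^1·(0.26)^1 = 0.0339·0.098·0.26 = 0.0008638 M/s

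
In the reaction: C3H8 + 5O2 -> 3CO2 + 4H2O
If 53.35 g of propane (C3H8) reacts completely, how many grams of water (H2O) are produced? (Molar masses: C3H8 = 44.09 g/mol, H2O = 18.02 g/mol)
Moles of C3H8 = 53.35 g ÷ 44.09 g/mol = 1.21002 mol
Mole ratio: 4 mol H2O / 1 mol C3H8
Moles of H2O = 1.21002 × (4/1) = 4.8401 mol
Mass of H2O = 4.8401 mol × 18.02 g/mol = 87.22 g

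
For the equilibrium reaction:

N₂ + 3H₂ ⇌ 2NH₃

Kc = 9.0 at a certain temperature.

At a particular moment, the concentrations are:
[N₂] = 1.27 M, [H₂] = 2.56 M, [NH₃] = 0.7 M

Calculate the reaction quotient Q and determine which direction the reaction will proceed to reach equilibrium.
Q = 0.023, Q < K, reaction proceeds forward (toward products)

Q = ([NH₃]^2) / ([N₂] × [H₂]^3)
  = ((0.7)^2) / ((1.27)·(2.56)^3) = 0.49/21.307 = 0.023
Since Q = 0.023 < Kc = 9.0, the reaction proceeds forward (toward products) to reach equilibrium.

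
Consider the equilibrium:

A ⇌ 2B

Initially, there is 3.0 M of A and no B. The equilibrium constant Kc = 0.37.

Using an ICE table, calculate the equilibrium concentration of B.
[B] = 0.965 M

ICE: [A] = 3.0 − x, [B] = 2x.
Kc = (2x)²/(3.0 − x) = 0.37 ⇒ 4x² + 0.37x − 1.11 = 0.
x = (−0.37 + √(0.37² + 4·4·1.11))/(2·4) = (−0.37 + √17.897)/8 = 0.48256.
[B] = 2x = 0.965 M.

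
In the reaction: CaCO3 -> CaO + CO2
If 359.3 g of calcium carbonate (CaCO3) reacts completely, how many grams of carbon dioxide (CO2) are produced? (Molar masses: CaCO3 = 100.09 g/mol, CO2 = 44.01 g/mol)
Moles of CaCO3 = 359.3 g ÷ 100.09 g/mol = 3.58977 mol
Mole ratio: 1 mol CO2 / 1 mol CaCO3
Moles of CO2 = 3.58977 × (1/1) = 3.58977 mol
Mass of CO2 = 3.58977 mol × 44.01 g/mol = 158 g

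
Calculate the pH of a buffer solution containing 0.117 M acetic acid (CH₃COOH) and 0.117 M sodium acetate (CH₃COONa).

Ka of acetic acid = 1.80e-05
pH = 4.74

pKa = -log(1.80e-05) = 4.74. pH = pKa + log([A⁻]/[HA]) = 4.74 + log(0.117/0.117)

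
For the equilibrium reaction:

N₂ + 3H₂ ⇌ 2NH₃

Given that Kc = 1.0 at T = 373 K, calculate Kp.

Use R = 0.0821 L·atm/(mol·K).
K_p = 0.0011

Δn = (moles gaseous products) − (moles gaseous reactants) = -2
T = 373 K; RT = 0.0821 × 373 = 30.6233
Kp = Kc·(RT)^Δn = 1.0 × (30.6233)^-2 = 1.0 × 0.00106634 = 0.0011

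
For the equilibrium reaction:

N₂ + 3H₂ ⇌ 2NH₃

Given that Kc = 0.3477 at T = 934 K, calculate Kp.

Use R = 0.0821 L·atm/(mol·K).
K_p = 5.91e-05

Δn = (moles gaseous products) − (moles gaseous reactants) = -2
T = 934 K; RT = 0.0821 × 934 = 76.6814
Kp = Kc·(RT)^Δn = 0.3477 × (76.6814)^-2 = 0.3477 × 0.000170067 = 5.91e-05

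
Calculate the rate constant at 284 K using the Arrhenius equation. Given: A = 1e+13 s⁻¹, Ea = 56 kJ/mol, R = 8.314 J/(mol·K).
5.01e+02 s⁻¹

k = A·exp(-Ea/(R·T)) = 1e+13·exp(-56000/(8.314·284)) = 1e+13·exp(-23.7170) = 1e+13·5.0100e-11 = 5.01e+02 s⁻¹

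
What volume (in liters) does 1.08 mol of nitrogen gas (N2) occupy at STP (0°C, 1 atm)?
At STP, 1 mol of gas occupies 22.4 L
Volume = 1.08 mol × 22.4 L/mol = 24.19 L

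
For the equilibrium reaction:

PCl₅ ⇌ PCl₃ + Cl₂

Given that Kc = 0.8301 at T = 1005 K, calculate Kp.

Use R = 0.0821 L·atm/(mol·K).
K_p = 68.4920

Δn = (moles gaseous products) − (moles gaseous reactants) = 1
T = 1005 K; RT = 0.0821 × 1005 = 82.5105
Kp = Kc·(RT)^Δn = 0.8301 × (82.5105)^1 = 0.8301 × 82.5105 = 68.4920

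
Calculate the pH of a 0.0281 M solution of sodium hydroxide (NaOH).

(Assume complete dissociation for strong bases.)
pH = 12.45

[OH⁻] = 0.0281 M for strong base. pOH = -log[OH⁻] = 1.55, pH = 14 - pOH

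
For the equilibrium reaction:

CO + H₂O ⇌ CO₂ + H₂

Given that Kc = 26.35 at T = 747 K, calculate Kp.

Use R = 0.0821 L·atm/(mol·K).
K_p = 26.3500

Δn = (moles gaseous products) − (moles gaseous reactants) = 0
T = 747 K; RT = 0.0821 × 747 = 61.3287
Kp = Kc·(RT)^Δn = 26.35 × (61.3287)^0 = 26.35 × 1 = 26.3500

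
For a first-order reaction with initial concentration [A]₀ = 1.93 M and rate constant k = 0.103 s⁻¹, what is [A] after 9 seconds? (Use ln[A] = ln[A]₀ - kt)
0.7638 M

ln[A] = ln[A]₀ - k·t = ln(1.93) - (0.103)·(9) = 0.6575 - 0.9270 = -0.2695
[A] = e^(-0.2695) = 0.7638 M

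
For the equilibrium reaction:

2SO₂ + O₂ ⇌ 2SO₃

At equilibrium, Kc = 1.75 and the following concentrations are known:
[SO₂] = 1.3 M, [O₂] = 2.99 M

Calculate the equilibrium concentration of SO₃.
[SO₃] = 2.9737 M

Kc = ([SO₃]^2) / ([SO₂]^2 × [O₂]) = 1.75
[SO₃]^2 = Kc · (reactant terms)/(other product terms) = 1.75 · 5.0531 / 1 = 8.8429
[SO₃] = (8.8429)^(1/2) = 2.9737 M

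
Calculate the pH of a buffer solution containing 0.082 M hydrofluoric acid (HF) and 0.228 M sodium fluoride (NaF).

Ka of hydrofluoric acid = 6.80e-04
pH = 3.61

pKa = -log(6.80e-04) = 3.17. pH = pKa + log([A⁻]/[HA]) = 3.17 + log(0.228/0.082)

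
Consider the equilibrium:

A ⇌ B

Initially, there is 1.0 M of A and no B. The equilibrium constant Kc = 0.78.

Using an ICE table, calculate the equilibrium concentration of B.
[B] = 0.438 M

ICE: [A] = 1.0 − x, [B] = x.
Kc = x/(1.0 − x) = 0.78 ⇒ x = 0.78·1.0/(1 + 0.78) = 0.78/1.78 = 0.4382.
[B] = x = 0.438 M.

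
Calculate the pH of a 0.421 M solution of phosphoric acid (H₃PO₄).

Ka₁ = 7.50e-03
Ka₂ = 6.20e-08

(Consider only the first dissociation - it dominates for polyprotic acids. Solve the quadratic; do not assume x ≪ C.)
pH = 1.28

x² + Ka₁·x − Ka₁·C = 0 with Ka₁ = 7.50e-03, C = 0.421.
x = (−Ka₁ + √(Ka₁² + 4·Ka₁·C))/2 = 5.2567e-02 M, so pH = 1.28.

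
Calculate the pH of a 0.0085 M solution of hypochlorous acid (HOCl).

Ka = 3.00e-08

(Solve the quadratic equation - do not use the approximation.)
pH = 4.80

x² + Ka×x - Ka×C = 0. Using quadratic formula: [H⁺] = 1.5954e-05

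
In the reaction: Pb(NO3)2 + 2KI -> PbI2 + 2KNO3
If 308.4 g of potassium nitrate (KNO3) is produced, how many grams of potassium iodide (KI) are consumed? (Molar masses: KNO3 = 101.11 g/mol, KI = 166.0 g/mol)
Moles of KNO3 = 308.4 g ÷ 101.11 g/mol = 3.05014 mol
Mole ratio: 2 mol KI / 2 mol KNO3
Moles of KI = 3.05014 × (2/2) = 3.05014 mol
Mass of KI = 3.05014 mol × 166.0 g/mol = 506.3 g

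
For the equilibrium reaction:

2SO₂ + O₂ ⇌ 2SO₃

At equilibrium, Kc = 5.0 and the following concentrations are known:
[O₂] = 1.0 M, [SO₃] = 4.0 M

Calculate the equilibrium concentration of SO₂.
[SO₂] = 1.7889 M

Kc = ([SO₃]^2) / ([SO₂]^2 × [O₂]) = 5.0
[SO₂]^2 = (product terms)/(Kc · other reactant terms) = 16 / (5.0 · 1) = 3.2
[SO₂] = (3.2)^(1/2) = 1.7889 M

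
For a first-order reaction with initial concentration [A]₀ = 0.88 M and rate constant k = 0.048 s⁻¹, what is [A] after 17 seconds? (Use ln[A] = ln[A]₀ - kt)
0.3891 M

ln[A] = ln[A]₀ - k·t = ln(0.88) - (0.048)·(17) = -0.1278 - 0.8160 = -0.9438
[A] = e^(-0.9438) = 0.3891 M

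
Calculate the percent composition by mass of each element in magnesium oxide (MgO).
Mg: 60.31%, O: 39.69%

Molar mass of MgO = 40.31 g/mol
% Mg = (1 × 24.31) / 40.31 × 100% = 24.31 / 40.31 × 100% = 60.31%
% O = (1 × 16.0) / 40.31 × 100% = 16 / 40.31 × 100% = 39.69%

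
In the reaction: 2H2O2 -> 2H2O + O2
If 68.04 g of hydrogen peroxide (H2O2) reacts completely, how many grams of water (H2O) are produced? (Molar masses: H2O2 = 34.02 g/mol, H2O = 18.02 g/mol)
Moles of H2O2 = 68.04 g ÷ 34.02 g/mol = 2 mol
Mole ratio: 2 mol H2O / 2 mol H2O2
Moles of H2O = 2 × (2/2) = 2 mol
Mass of H2O = 2 mol × 18.02 g/mol = 36.04 g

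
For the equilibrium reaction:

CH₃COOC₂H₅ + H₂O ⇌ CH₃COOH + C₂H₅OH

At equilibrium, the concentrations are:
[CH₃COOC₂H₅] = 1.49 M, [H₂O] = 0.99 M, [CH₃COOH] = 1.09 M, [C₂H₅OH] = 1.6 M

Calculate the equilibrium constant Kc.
K_c = 1.1823

Kc = ([CH₃COOH] × [C₂H₅OH]) / ([CH₃COOC₂H₅] × [H₂O])
   = ((1.09)·(1.6)) / ((1.49)·(0.99))
   = 1.744 / 1.4751 = 1.1823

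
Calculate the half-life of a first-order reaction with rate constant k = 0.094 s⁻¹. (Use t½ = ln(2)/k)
7.37 s

t½ = ln(2)/k = 0.6931/0.094 = 7.37 s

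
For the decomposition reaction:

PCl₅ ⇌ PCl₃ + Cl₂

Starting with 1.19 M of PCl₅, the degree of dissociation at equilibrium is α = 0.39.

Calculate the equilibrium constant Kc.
K_c = 0.2967

x = α·[A]₀ = 0.39 × 1.19 = 0.4641 M dissociated.
At eq: [PCl₅] = 1.19 − 0.4641 = 0.7259 M; [PCl₃] = [Cl₂] = x = 0.4641 M.
Kc = [PCl₃][Cl₂]/[PCl₅] = (0.4641)²/0.7259 = 0.2967.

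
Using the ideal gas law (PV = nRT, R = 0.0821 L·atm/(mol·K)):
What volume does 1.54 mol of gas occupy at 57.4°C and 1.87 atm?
T = 57.4°C + 273.15 = 330.55 K
V = nRT/P = (1.54 × 0.0821 × 330.55) / 1.87
V = 22.35 L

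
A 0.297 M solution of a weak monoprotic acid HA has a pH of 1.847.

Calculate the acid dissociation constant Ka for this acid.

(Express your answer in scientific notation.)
K_a = 7.15e-04

[H⁺] = 10^(−pH) = 10^(−1.847) = 1.422e-02 M. For HA ⇌ H⁺ + A⁻, Ka = x²/(C − x) = (1.422e-02)²/(0.297 − 1.422e-02) = 7.15e-04.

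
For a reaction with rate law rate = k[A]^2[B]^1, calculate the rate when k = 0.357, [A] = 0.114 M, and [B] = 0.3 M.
0.001392 M/s

rate = k·[A]^2·[B]^1 = 0.357·(0.114)^2·(0.3)^1 = 0.357·0.012996·0.3 = 0.001392 M/s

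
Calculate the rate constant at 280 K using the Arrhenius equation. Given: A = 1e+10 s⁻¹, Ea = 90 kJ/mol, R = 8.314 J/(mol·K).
1.62e-07 s⁻¹

k = A·exp(-Ea/(R·T)) = 1e+10·exp(-90000/(8.314·280)) = 1e+10·exp(-38.6611) = 1e+10·1.6206e-17 = 1.62e-07 s⁻¹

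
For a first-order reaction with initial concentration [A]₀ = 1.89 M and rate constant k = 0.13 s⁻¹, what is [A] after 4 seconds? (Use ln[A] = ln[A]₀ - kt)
1.1236 M

ln[A] = ln[A]₀ - k·t = ln(1.89) - (0.13)·(4) = 0.6366 - 0.5200 = 0.1166
[A] = e^(0.1166) = 1.1236 M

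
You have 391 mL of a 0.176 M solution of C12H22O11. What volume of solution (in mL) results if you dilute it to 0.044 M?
Using M₁V₁ = M₂V₂:
0.176 × 391 = 0.044 × V₂
V₂ = (0.176 × 391) / 0.044 = 1564 mL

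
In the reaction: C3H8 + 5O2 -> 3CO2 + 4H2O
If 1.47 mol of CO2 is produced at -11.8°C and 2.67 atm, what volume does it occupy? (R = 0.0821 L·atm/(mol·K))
T = -11.8°C + 273.15 = 261.35 K
V = nRT/P = (1.47 × 0.0821 × 261.35) / 2.67
V = 11.81 L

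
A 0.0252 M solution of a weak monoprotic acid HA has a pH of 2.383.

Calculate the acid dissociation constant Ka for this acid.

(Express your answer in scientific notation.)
K_a = 8.14e-04

[H⁺] = 10^(−pH) = 10^(−2.383) = 4.140e-03 M. For HA ⇌ H⁺ + A⁻, Ka = x²/(C − x) = (4.140e-03)²/(0.0252 − 4.140e-03) = 8.14e-04.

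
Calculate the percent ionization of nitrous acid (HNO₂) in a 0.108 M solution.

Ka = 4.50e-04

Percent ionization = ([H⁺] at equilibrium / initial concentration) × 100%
Percent ionization = 6.25%

Let x = [H⁺]. Ka = x²/(C - x) ⇒ x² + (4.50e-04)x - (4.50e-04)(0.108) = 0. x = 6.7500e-03. Percent = (6.7500e-03/0.108) × 100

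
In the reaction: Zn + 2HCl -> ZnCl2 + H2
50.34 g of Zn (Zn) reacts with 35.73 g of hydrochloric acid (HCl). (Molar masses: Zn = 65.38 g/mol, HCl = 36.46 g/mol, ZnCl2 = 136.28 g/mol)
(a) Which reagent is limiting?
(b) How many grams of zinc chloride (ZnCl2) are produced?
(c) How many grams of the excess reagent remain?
(a) HCl, (b) 66.78 g, (c) 18.3 g

Moles of Zn = 50.34 g ÷ 65.38 g/mol = 0.76996 mol
Moles of HCl = 35.73 g ÷ 36.46 g/mol = 0.979978 mol
Moles ÷ coefficient: Zn: 0.76996/1 = 0.77, HCl: 0.979978/2 = 0.49
(a) HCl has the smaller value, so HCl is the limiting reagent.
(b) Moles of ZnCl2 = 0.979978 mol HCl × (1/2) = 0.489989 mol; mass = 0.489989 mol × 136.28 g/mol = 66.78 g
(c) Zn consumed = 0.979978 × (1/2) = 0.489989 mol; remaining = 0.76996 − 0.489989 = 0.279971 mol; mass = 0.279971 mol × 65.38 g/mol = 18.3 g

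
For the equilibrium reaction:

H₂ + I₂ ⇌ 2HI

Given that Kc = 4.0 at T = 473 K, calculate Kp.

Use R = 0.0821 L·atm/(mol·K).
K_p = 4.0000

Δn = (moles gaseous products) − (moles gaseous reactants) = 0
T = 473 K; RT = 0.0821 × 473 = 38.8333
Kp = Kc·(RT)^Δn = 4.0 × (38.8333)^0 = 4.0 × 1 = 4.0000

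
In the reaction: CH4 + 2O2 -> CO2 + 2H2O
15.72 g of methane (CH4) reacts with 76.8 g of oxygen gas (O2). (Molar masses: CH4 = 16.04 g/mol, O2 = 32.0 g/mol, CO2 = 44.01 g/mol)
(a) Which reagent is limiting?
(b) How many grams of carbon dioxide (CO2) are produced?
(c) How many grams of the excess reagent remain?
(a) CH4, (b) 43.13 g, (c) 14.08 g

Moles of CH4 = 15.72 g ÷ 16.04 g/mol = 0.98005 mol
Moles of O2 = 76.8 g ÷ 32.0 g/mol = 2.4 mol
Moles ÷ coefficient: CH4: 0.98005/1 = 0.98, O2: 2.4/2 = 1.2
(a) CH4 has the smaller value, so CH4 is the limiting reagent.
(b) Moles of CO2 = 0.98005 mol CH4 × (1/1) = 0.98005 mol; mass = 0.98005 mol × 44.01 g/mol = 43.13 g
(c) O2 consumed = 0.98005 × (2/1) = 1.9601 mol; remaining = 2.4 − 1.9601 = 0.4399 mol; mass = 0.4399 mol × 32.0 g/mol = 14.08 g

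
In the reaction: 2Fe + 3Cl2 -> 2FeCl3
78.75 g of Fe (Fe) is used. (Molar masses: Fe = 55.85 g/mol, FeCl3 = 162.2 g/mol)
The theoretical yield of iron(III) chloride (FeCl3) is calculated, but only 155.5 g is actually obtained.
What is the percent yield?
Moles of Fe = 78.75 g ÷ 55.85 g/mol = 1.41003 mol
Mole ratio: 2 mol FeCl3 / 2 mol Fe
Moles of FeCl3 = 1.41003 × (2/2) = 1.41003 mol
Theoretical yield = 1.41003 mol × 162.2 g/mol = 228.71 g
Actual yield = 155.5 g
Percent yield = (155.5 / 228.71) × 100% = 68.0%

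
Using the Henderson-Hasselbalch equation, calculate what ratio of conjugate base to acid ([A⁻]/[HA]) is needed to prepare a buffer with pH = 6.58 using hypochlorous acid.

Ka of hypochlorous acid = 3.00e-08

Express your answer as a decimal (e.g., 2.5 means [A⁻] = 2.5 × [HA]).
[A⁻]/[HA] = 0.114

pKa = −log(3.00e-08) = 7.5229. pH = pKa + log([A⁻]/[HA]). 6.58 = 7.5229 + log(ratio). log(ratio) = 6.58 − 7.5229 = -0.9429. ratio = 10^(-0.9429) = 0.114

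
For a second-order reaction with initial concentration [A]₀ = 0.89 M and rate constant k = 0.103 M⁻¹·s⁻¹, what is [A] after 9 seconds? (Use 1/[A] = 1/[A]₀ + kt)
0.4877 M

1/[A] = 1/[A]₀ + k·t = 1/0.89 + (0.103)·(9) = 1.1236 + 0.9270 = 2.0506
[A] = 1/2.0506 = 0.4877 M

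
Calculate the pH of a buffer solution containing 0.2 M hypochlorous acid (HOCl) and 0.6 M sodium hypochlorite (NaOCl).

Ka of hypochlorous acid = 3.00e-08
pH = 8.00

pKa = -log(3.00e-08) = 7.52. pH = pKa + log([A⁻]/[HA]) = 7.52 + log(0.6/0.2)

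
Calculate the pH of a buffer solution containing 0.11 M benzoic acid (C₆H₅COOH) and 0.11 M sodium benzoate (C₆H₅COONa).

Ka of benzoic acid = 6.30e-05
pH = 4.20

pKa = -log(6.30e-05) = 4.20. pH = pKa + log([A⁻]/[HA]) = 4.20 + log(0.11/0.11)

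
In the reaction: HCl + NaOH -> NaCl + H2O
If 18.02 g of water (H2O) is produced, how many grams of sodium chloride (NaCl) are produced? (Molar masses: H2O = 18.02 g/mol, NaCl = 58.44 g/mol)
Moles of H2O = 18.02 g ÷ 18.02 g/mol = 1 mol
Mole ratio: 1 mol NaCl / 1 mol H2O
Moles of NaCl = 1 × (1/1) = 1 mol
Mass of NaCl = 1 mol × 58.44 g/mol = 58.44 g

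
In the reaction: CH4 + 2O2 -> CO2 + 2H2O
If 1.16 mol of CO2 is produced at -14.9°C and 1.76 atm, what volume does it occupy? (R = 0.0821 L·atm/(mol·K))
T = -14.9°C + 273.15 = 258.25 K
V = nRT/P = (1.16 × 0.0821 × 258.25) / 1.76
V = 13.97 L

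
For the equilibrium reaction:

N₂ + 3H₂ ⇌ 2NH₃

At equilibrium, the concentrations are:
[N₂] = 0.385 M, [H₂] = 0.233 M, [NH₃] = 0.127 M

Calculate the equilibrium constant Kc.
K_c = 3.3119

Kc = ([NH₃]^2) / ([N₂] × [H₂]^3)
   = ((0.127)^2) / ((0.385)·(0.233)^3)
   = 0.016129 / 0.00487 = 3.3119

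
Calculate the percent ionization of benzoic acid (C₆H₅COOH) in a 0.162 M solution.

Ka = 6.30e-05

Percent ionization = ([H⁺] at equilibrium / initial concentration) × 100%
Percent ionization = 1.95%

Let x = [H⁺]. Ka = x²/(C - x) ⇒ x² + (6.30e-05)x - (6.30e-05)(0.162) = 0. x = 3.1633e-03. Percent = (3.1633e-03/0.162) × 100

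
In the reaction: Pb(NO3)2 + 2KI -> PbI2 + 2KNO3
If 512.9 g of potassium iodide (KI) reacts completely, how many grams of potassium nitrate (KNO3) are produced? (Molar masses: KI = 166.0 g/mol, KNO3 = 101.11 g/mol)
Moles of KI = 512.9 g ÷ 166.0 g/mol = 3.08976 mol
Mole ratio: 2 mol KNO3 / 2 mol KI
Moles of KNO3 = 3.08976 × (2/2) = 3.08976 mol
Mass of KNO3 = 3.08976 mol × 101.11 g/mol = 312.4 g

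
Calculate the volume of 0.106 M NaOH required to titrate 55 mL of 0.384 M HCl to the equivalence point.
V_{base} = 199.2 mL

At equivalence: moles acid = moles base.
moles HCl = 0.384 M × 0.055 L = 0.02112 mol
V_NaOH = 0.02112 mol ÷ 0.106 M = 0.1992 L = 199.2 mL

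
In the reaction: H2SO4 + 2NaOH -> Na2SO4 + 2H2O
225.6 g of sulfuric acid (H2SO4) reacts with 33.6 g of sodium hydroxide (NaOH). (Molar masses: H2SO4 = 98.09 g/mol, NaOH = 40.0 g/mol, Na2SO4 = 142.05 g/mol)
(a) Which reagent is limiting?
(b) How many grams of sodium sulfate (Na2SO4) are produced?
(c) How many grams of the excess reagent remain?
(a) NaOH, (b) 59.66 g, (c) 184.4 g

Moles of H2SO4 = 225.6 g ÷ 98.09 g/mol = 2.29993 mol
Moles of NaOH = 33.6 g ÷ 40.0 g/mol = 0.84 mol
Moles ÷ coefficient: H2SO4: 2.29993/1 = 2.3, NaOH: 0.84/2 = 0.42
(a) NaOH has the smaller value, so NaOH is the limiting reagent.
(b) Moles of Na2SO4 = 0.84 mol NaOH × (1/2) = 0.42 mol; mass = 0.42 mol × 142.05 g/mol = 59.66 g
(c) H2SO4 consumed = 0.84 × (1/2) = 0.42 mol; remaining = 2.29993 − 0.42 = 1.87993 mol; mass = 1.87993 mol × 98.09 g/mol = 184.4 g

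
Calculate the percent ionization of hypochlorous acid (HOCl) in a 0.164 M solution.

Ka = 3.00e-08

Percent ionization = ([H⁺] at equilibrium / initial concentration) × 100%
Percent ionization = 0.0428%

Let x = [H⁺]. Ka = x²/(C - x) ⇒ x² + (3.00e-08)x - (3.00e-08)(0.164) = 0. x = 7.0128e-05. Percent = (7.0128e-05/0.164) × 100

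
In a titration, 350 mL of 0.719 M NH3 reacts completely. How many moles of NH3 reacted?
Moles = Molarity × Volume (L)
Moles = 0.719 M × 0.35 L = 0.2516 mol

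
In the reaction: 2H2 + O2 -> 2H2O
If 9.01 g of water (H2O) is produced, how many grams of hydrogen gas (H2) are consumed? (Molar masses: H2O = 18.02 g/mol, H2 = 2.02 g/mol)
Moles of H2O = 9.01 g ÷ 18.02 g/mol = 0.5 mol
Mole ratio: 2 mol H2 / 2 mol H2O
Moles of H2 = 0.5 × (2/2) = 0.5 mol
Mass of H2 = 0.5 mol × 2.02 g/mol = 1.01 g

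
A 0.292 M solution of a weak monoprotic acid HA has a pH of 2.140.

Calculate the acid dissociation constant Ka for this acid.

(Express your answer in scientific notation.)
K_a = 1.84e-04

[H⁺] = 10^(−pH) = 10^(−2.140) = 7.244e-03 M. For HA ⇌ H⁺ + A⁻, Ka = x²/(C − x) = (7.244e-03)²/(0.292 − 7.244e-03) = 1.84e-04.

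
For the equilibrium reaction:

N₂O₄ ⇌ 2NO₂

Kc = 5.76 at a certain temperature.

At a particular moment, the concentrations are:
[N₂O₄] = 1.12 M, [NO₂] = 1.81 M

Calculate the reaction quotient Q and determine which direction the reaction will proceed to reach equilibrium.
Q = 2.925, Q < K, reaction proceeds forward (toward products)

Q = ([NO₂]^2) / ([N₂O₄])
  = ((1.81)^2) / ((1.12)) = 3.2761/1.12 = 2.925
Since Q = 2.925 < Kc = 5.76, the reaction proceeds forward (toward products) to reach equilibrium.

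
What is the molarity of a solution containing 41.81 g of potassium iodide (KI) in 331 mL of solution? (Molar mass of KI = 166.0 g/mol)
Moles of KI = 41.81 g ÷ 166.0 g/mol = 0.251867 mol
Volume = 331 mL = 0.331 L
Molarity = 0.251867 mol ÷ 0.331 L = 0.7609 M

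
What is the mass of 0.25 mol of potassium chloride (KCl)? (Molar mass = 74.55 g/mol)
Mass = 0.25 mol × 74.55 g/mol = 18.64 g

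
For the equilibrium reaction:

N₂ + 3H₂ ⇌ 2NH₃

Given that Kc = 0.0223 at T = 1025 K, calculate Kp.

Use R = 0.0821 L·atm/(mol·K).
K_p = 3.15e-06

Δn = (moles gaseous products) − (moles gaseous reactants) = -2
T = 1025 K; RT = 0.0821 × 1025 = 84.1525
Kp = Kc·(RT)^Δn = 0.0223 × (84.1525)^-2 = 0.0223 × 0.00014121 = 3.15e-06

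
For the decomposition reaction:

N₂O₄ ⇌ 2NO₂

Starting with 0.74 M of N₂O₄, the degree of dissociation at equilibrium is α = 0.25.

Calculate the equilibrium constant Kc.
K_c = 0.2467

x = α·[A]₀ = 0.25 × 0.74 = 0.185 M dissociated.
At eq: [N₂O₄] = 0.74 − 0.185 = 0.555 M; [NO₂] = 2x = 0.37 M.
Kc = [NO₂]²/[N₂O₄] = (0.37)²/0.555 = 0.2467.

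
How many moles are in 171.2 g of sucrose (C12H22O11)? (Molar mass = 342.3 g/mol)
Moles = 171.2 g ÷ 342.3 g/mol = 0.5001 mol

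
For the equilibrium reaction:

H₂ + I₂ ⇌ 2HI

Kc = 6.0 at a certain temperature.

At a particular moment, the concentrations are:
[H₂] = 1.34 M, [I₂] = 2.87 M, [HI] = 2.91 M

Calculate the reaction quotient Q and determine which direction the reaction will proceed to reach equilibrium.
Q = 2.202, Q < K, reaction proceeds forward (toward products)

Q = ([HI]^2) / ([H₂] × [I₂])
  = ((2.91)^2) / ((1.34)·(2.87)) = 8.4681/3.8458 = 2.202
Since Q = 2.202 < Kc = 6.0, the reaction proceeds forward (toward products) to reach equilibrium.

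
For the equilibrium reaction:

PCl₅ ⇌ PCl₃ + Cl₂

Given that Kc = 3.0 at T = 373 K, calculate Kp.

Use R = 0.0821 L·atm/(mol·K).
K_p = 91.8699

Δn = (moles gaseous products) − (moles gaseous reactants) = 1
T = 373 K; RT = 0.0821 × 373 = 30.6233
Kp = Kc·(RT)^Δn = 3.0 × (30.6233)^1 = 3.0 × 30.6233 = 91.8699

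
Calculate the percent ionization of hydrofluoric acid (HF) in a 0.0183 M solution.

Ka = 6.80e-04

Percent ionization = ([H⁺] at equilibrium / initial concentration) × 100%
Percent ionization = 17.5%

Let x = [H⁺]. Ka = x²/(C - x) ⇒ x² + (6.80e-04)x - (6.80e-04)(0.0183) = 0. x = 3.2040e-03. Percent = (3.2040e-03/0.0183) × 100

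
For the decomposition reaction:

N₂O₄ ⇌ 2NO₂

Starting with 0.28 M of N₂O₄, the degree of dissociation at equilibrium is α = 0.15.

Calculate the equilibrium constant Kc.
K_c = 0.0296

x = α·[A]₀ = 0.15 × 0.28 = 0.042 M dissociated.
At eq: [N₂O₄] = 0.28 − 0.042 = 0.238 M; [NO₂] = 2x = 0.084 M.
Kc = [NO₂]²/[N₂O₄] = (0.084)²/0.238 = 0.02965.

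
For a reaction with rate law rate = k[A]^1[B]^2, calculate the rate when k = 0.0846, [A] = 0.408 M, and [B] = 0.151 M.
0.000787 M/s

rate = k·[A]^1·[B]^2 = 0.0846·(0.408)^1·(0.151)^2 = 0.0846·0.408·0.022801 = 0.000787 M/s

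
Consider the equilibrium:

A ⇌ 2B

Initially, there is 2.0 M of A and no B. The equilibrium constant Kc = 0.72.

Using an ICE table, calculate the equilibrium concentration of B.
[B] = 1.033 M

ICE: [A] = 2.0 − x, [B] = 2x.
Kc = (2x)²/(2.0 − x) = 0.72 ⇒ 4x² + 0.72x − 1.44 = 0.
x = (−0.72 + √(0.72² + 4·4·1.44))/(2·4) = (−0.72 + √23.558)/8 = 0.51671.
[B] = 2x = 1.033 M.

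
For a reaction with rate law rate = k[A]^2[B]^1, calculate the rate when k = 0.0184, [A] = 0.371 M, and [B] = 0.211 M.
0.0005344 M/s

rate = k·[A]^2·[B]^1 = 0.0184·(0.371)^2·(0.211)^1 = 0.0184·0.137641·0.211 = 0.0005344 M/s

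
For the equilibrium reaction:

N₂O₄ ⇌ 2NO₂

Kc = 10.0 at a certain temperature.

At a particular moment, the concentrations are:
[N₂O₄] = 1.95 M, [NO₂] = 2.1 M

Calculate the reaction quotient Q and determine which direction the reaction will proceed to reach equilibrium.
Q = 2.262, Q < K, reaction proceeds forward (toward products)

Q = ([NO₂]^2) / ([N₂O₄])
  = ((2.1)^2) / ((1.95)) = 4.41/1.95 = 2.262
Since Q = 2.262 < Kc = 10.0, the reaction proceeds forward (toward products) to reach equilibrium.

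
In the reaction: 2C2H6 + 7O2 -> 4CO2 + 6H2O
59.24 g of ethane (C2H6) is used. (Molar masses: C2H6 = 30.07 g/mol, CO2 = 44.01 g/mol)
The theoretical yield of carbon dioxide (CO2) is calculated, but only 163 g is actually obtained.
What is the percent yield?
Moles of C2H6 = 59.24 g ÷ 30.07 g/mol = 1.97007 mol
Mole ratio: 4 mol CO2 / 2 mol C2H6
Moles of CO2 = 1.97007 × (4/2) = 3.94014 mol
Theoretical yield = 3.94014 mol × 44.01 g/mol = 173.41 g
Actual yield = 163 g
Percent yield = (163 / 173.41) × 100% = 94.0%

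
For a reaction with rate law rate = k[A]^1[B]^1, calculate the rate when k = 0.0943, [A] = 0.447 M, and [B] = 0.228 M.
0.009611 M/s

rate = k·[A]^1·[B]^1 = 0.0943·(0.447)^1·(0.228)^1 = 0.0943·0.447·0.228 = 0.009611 M/s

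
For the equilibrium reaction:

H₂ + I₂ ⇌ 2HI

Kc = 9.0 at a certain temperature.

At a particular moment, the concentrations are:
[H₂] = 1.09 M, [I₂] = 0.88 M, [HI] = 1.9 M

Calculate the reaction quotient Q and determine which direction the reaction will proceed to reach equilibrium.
Q = 3.764, Q < K, reaction proceeds forward (toward products)

Q = ([HI]^2) / ([H₂] × [I₂])
  = ((1.9)^2) / ((1.09)·(0.88)) = 3.61/0.9592 = 3.764
Since Q = 3.764 < Kc = 9.0, the reaction proceeds forward (toward products) to reach equilibrium.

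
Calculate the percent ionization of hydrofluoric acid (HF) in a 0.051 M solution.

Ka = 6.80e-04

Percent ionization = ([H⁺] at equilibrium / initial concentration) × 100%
Percent ionization = 10.9%

Let x = [H⁺]. Ka = x²/(C - x) ⇒ x² + (6.80e-04)x - (6.80e-04)(0.051) = 0. x = 5.5588e-03. Percent = (5.5588e-03/0.051) × 100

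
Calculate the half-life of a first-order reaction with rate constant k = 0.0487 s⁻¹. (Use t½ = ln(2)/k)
14.23 s

t½ = ln(2)/k = 0.6931/0.0487 = 14.23 s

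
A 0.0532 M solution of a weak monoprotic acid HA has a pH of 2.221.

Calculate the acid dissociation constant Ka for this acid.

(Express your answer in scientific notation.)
K_a = 7.66e-04

[H⁺] = 10^(−pH) = 10^(−2.221) = 6.012e-03 M. For HA ⇌ H⁺ + A⁻, Ka = x²/(C − x) = (6.012e-03)²/(0.0532 − 6.012e-03) = 7.66e-04.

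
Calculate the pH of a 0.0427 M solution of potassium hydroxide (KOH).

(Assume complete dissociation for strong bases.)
pH = 12.63

[OH⁻] = 0.0427 M for strong base. pOH = -log[OH⁻] = 1.37, pH = 14 - pOH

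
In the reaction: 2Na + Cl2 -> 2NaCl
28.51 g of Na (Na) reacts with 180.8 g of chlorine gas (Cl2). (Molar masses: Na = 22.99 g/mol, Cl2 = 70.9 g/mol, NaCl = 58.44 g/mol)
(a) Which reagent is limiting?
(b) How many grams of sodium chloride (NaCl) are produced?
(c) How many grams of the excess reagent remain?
(a) Na, (b) 72.47 g, (c) 136.8 g

Moles of Na = 28.51 g ÷ 22.99 g/mol = 1.2401 mol
Moles of Cl2 = 180.8 g ÷ 70.9 g/mol = 2.55007 mol
Moles ÷ coefficient: Na: 1.2401/2 = 0.6201, Cl2: 2.55007/1 = 2.55
(a) Na has the smaller value, so Na is the limiting reagent.
(b) Moles of NaCl = 1.2401 mol Na × (2/2) = 1.2401 mol; mass = 1.2401 mol × 58.44 g/mol = 72.47 g
(c) Cl2 consumed = 1.2401 × (1/2) = 0.620052 mol; remaining = 2.55007 − 0.620052 = 1.93002 mol; mass = 1.93002 mol × 70.9 g/mol = 136.8 g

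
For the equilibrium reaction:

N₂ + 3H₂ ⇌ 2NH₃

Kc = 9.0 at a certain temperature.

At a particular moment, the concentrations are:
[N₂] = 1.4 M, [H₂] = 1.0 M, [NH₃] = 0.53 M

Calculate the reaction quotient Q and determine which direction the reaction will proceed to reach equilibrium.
Q = 0.201, Q < K, reaction proceeds forward (toward products)

Q = ([NH₃]^2) / ([N₂] × [H₂]^3)
  = ((0.53)^2) / ((1.4)·(1.0)^3) = 0.2809/1.4 = 0.2006
Since Q = 0.2006 < Kc = 9.0, the reaction proceeds forward (toward products) to reach equilibrium.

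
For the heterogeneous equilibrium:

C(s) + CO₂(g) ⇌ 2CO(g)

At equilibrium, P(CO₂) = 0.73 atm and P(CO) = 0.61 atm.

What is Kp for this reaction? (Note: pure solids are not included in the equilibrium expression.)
K_p = 0.510

Solid C is excluded.
Kp = P(CO)²/P(CO₂) = (0.61)²/0.73 = 0.3721/0.73 = 0.510.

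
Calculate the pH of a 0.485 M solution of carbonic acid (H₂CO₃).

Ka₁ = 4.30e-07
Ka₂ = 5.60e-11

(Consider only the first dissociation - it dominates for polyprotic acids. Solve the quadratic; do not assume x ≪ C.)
pH = 3.34

x² + Ka₁·x − Ka₁·C = 0 with Ka₁ = 4.30e-07, C = 0.485.
x = (−Ka₁ + √(Ka₁² + 4·Ka₁·C))/2 = 4.5646e-04 M, so pH = 3.34.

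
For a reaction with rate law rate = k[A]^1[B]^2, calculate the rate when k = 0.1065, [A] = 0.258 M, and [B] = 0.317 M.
0.002761 M/s

rate = k·[A]^1·[B]^2 = 0.1065·(0.258)^1·(0.317)^2 = 0.1065·0.258·0.100489 = 0.002761 M/s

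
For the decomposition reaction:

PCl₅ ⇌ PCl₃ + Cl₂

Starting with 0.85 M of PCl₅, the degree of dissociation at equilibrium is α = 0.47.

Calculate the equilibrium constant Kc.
K_c = 0.3543

x = α·[A]₀ = 0.47 × 0.85 = 0.3995 M dissociated.
At eq: [PCl₅] = 0.85 − 0.3995 = 0.4505 M; [PCl₃] = [Cl₂] = x = 0.3995 M.
Kc = [PCl₃][Cl₂]/[PCl₅] = (0.3995)²/0.4505 = 0.3543.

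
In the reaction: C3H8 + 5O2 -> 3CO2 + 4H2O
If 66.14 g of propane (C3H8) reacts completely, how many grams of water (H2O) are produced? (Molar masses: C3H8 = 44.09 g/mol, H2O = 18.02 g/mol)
Moles of C3H8 = 66.14 g ÷ 44.09 g/mol = 1.50011 mol
Mole ratio: 4 mol H2O / 1 mol C3H8
Moles of H2O = 1.50011 × (4/1) = 6.00045 mol
Mass of H2O = 6.00045 mol × 18.02 g/mol = 108.1 g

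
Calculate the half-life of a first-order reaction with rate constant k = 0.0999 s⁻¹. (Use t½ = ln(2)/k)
6.94 s

t½ = ln(2)/k = 0.6931/0.0999 = 6.94 s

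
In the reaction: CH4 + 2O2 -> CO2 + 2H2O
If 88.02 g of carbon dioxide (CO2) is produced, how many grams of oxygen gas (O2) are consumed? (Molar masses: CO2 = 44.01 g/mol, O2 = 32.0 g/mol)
Moles of CO2 = 88.02 g ÷ 44.01 g/mol = 2 mol
Mole ratio: 2 mol O2 / 1 mol CO2
Moles of O2 = 2 × (2/1) = 4 mol
Mass of O2 = 4 mol × 32.0 g/mol = 128 g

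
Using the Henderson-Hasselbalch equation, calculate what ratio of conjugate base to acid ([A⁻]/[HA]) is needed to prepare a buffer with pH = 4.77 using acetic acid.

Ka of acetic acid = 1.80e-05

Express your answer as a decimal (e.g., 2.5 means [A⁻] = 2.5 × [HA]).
[A⁻]/[HA] = 1.060

pKa = −log(1.80e-05) = 4.7447. pH = pKa + log([A⁻]/[HA]). 4.77 = 4.7447 + log(ratio). log(ratio) = 4.77 − 4.7447 = 0.0253. ratio = 10^(0.0253) = 1.060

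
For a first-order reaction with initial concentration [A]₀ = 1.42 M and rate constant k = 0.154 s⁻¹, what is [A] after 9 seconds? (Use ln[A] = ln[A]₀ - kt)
0.3551 M

ln[A] = ln[A]₀ - k·t = ln(1.42) - (0.154)·(9) = 0.3507 - 1.3860 = -1.0353
[A] = e^(-1.0353) = 0.3551 M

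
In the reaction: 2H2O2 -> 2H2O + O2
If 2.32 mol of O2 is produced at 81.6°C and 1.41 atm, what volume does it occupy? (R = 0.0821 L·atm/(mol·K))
T = 81.6°C + 273.15 = 354.75 K
V = nRT/P = (2.32 × 0.0821 × 354.75) / 1.41
V = 47.92 L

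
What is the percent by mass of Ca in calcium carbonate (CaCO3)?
Mass of Ca in formula = 40.08 × 1 = 40.08 g/mol
Molar mass = 100.09 g/mol
% Ca = (40.08/100.09) × 100% = 40.04%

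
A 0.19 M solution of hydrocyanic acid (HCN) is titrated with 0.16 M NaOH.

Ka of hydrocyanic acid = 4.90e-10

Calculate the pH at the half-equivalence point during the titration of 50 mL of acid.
pH = pKa = 9.31

At the half-equivalence point, [HA] = [A⁻], so by Henderson–Hasselbalch pH = pKa + log(1) = pKa.
pKa = −log(4.90e-10) = 9.31.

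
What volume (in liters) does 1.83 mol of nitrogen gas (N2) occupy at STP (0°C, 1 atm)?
At STP, 1 mol of gas occupies 22.4 L
Volume = 1.83 mol × 22.4 L/mol = 40.99 L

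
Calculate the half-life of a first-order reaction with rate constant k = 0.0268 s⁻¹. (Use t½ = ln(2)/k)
25.86 s

t½ = ln(2)/k = 0.6931/0.0268 = 25.86 s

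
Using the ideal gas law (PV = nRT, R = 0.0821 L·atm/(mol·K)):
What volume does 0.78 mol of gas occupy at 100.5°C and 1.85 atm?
T = 100.5°C + 273.15 = 373.65 K
V = nRT/P = (0.78 × 0.0821 × 373.65) / 1.85
V = 12.93 L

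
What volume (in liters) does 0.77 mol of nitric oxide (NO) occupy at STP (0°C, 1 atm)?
At STP, 1 mol of gas occupies 22.4 L
Volume = 0.77 mol × 22.4 L/mol = 17.25 L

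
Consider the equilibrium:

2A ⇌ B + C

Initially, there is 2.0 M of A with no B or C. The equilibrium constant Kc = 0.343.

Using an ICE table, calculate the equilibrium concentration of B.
[B] = 0.539 M

ICE: [A] = 2.0 − 2x, [B] = [C] = x.
Kc = x²/(2.0 − 2x)² = 0.343 ⇒ √Kc = x/(2.0 − 2x).
x = √0.343·2.0/(1 + 2√0.343) = 0.58566·2.0/2.1713 = 0.53945.
[B] = x = 0.539 M.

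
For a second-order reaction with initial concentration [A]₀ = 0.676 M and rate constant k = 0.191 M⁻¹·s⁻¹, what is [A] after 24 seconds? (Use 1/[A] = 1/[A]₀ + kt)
0.1649 M

1/[A] = 1/[A]₀ + k·t = 1/0.676 + (0.191)·(24) = 1.4793 + 4.5840 = 6.0633
[A] = 1/6.0633 = 0.1649 M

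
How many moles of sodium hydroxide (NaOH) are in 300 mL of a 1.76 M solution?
Moles = Molarity × Volume (L)
Moles = 1.76 M × 0.3 L = 0.528 mol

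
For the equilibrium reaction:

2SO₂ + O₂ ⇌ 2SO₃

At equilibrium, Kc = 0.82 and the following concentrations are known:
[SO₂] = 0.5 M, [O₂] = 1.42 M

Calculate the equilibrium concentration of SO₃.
[SO₃] = 0.5395 M

Kc = ([SO₃]^2) / ([SO₂]^2 × [O₂]) = 0.82
[SO₃]^2 = Kc · (reactant terms)/(other product terms) = 0.82 · 0.355 / 1 = 0.2911
[SO₃] = (0.2911)^(1/2) = 0.5395 M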